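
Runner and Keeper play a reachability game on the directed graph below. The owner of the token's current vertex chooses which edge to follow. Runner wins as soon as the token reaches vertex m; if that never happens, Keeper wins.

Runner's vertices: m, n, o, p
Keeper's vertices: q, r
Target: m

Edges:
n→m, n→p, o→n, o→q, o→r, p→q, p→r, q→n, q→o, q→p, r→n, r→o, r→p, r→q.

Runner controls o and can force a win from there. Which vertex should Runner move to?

n

A0 = {m}
A1: add {n} — n (Runner) has n→m.
A2: add {o} — o (Runner) has o→n.
A3 = A2; e.g. p (Runner) has no edge into A2. Fixed point.
From o, successor n is in the attractor (rank 1); the other successors q, r are not.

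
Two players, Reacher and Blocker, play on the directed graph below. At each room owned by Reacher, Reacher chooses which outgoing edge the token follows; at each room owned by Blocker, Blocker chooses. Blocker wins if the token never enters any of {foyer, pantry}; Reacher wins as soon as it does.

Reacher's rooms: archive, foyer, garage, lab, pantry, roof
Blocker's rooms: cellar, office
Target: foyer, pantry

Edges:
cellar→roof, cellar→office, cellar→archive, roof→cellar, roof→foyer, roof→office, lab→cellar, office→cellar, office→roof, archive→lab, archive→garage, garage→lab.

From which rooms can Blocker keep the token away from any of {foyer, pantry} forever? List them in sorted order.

A0 = {foyer, pantry}
A1: add {roof} — roof (Reacher) has roof→foyer.
A2 = A1; e.g. cellar (Blocker) can still go to office. Fixed point.
Reacher's attractor = {foyer, pantry, roof}; Blocker avoids the target exactly from the complement.

archive, cellar, garage, lab, office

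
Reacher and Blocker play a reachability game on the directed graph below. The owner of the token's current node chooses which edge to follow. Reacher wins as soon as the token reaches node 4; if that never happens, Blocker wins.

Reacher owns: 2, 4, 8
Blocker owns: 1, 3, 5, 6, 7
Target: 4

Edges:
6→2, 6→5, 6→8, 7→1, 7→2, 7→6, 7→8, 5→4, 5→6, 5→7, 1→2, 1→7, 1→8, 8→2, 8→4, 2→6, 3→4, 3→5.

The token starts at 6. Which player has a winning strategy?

Blocker

A0 = {4}
A1: add {8} — 8 (Reacher) has 8→4.
A2 = A1; e.g. 1 (Blocker) can still go to 2. Fixed point.
6 never enters the attractor, so Blocker can avoid the target forever.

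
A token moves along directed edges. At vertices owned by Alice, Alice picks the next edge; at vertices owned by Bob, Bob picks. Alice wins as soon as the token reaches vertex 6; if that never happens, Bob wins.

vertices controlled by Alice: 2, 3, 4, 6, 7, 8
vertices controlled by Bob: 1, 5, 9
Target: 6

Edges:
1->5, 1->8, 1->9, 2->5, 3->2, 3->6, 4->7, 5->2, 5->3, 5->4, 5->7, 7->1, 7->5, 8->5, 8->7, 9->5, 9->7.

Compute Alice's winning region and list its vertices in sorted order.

3, 6

A0 = {6}
A1: add {3} — 3 (Alice) has 3→6.
A2 = A1; e.g. 1 (Bob) can still go to 5. Fixed point.
Alice's winning region = {3, 6}.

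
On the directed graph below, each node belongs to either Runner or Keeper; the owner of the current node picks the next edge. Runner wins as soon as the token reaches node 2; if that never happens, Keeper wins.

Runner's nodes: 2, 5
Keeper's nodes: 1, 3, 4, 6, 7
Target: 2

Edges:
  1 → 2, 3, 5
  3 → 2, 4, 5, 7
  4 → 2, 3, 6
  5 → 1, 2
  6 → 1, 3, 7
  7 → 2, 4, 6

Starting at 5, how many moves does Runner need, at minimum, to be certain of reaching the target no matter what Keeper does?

A0 = {2}
A1: add {5} — 5 (Runner) has 5→2.
A2 = A1; e.g. 1 (Keeper) can still go to 3. Fixed point.
5 enters the attractor at level 1, so Runner can force the target in 1 move from there.

1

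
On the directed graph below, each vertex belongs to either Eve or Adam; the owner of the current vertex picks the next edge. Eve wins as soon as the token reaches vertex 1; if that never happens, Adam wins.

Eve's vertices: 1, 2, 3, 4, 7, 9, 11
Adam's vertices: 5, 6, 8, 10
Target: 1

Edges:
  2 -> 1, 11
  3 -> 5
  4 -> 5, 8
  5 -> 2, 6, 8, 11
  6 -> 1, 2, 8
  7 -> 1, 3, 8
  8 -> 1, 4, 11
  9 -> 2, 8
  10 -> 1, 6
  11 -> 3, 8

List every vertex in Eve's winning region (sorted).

1, 2, 7, 9

A0 = {1}
A1: add {2, 7} — 2 (Eve) has 2→1; 7 (Eve) has 7→1.
A2: add {9} — 9 (Eve) has 9→2.
A3 = A2; e.g. 3 (Eve) has no edge into A2. Fixed point.
Eve's winning region = {1, 2, 7, 9}.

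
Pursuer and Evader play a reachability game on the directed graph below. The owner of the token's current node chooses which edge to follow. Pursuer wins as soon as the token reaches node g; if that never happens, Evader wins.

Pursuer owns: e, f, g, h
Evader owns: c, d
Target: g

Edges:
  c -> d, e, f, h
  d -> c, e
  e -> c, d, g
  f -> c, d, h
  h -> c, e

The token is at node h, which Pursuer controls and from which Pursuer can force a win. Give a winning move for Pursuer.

A0 = {g}
A1: add {e} — e (Pursuer) has e→g.
A2: add {h} — h (Pursuer) has h→e.
A3: add {f} — f (Pursuer) has f→h.
A4 = A3; e.g. c (Evader) can still go to d. Fixed point.
From h, successor e is in the attractor (rank 1); the other successor c is not.

e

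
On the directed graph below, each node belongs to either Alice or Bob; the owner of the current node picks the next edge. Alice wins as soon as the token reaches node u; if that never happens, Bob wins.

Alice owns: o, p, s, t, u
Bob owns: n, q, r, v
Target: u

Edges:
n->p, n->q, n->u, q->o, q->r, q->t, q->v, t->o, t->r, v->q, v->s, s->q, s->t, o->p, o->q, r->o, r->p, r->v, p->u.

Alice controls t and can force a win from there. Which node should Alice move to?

A0 = {u}
A1: add {p} — p (Alice) has p→u.
A2: add {o} — o (Alice) has o→p.
A3: add {t} — t (Alice) has t→o.
A4: add {s} — s (Alice) has s→t.
A5 = A4; e.g. n (Bob) can still go to q. Fixed point.
From t, successor o is in the attractor (rank 2); the other successor r is not.

o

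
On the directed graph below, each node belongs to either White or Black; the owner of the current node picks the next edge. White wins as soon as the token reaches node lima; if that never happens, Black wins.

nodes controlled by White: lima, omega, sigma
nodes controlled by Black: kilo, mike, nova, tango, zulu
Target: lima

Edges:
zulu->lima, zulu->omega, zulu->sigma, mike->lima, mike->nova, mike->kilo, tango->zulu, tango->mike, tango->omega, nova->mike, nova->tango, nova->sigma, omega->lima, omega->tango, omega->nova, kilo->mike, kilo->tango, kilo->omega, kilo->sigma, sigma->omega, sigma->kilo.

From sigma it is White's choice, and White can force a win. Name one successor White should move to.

A0 = {lima}
A1: add {omega} — omega (White) has omega→lima.
A2: add {sigma} — sigma (White) has sigma→omega.
A3: add {zulu} — zulu (Black): all of {lima, omega, sigma} already in.
A4 = A3; e.g. mike (Black) can still go to nova. Fixed point.
From sigma, successor omega is in the attractor (rank 1); the other successor kilo is not.

omega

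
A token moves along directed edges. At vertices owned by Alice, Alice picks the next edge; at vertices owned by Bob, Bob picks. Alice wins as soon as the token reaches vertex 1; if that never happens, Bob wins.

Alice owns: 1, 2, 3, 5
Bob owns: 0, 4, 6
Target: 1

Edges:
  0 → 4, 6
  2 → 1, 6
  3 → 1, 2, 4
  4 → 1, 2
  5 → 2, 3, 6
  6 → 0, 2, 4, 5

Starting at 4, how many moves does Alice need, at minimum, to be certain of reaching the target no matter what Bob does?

A0 = {1}
A1: add {2, 3} — 2 (Alice) has 2→1; 3 (Alice) has 3→1.
A2: add {4, 5} — 4 (Bob): all of {1, 2} already in; 5 (Alice) has 5→2.
A3 = A2; e.g. 0 (Bob) can still go to 6. Fixed point.
4 enters the attractor at level 2, so Alice can force the target in 2 moves from there.

2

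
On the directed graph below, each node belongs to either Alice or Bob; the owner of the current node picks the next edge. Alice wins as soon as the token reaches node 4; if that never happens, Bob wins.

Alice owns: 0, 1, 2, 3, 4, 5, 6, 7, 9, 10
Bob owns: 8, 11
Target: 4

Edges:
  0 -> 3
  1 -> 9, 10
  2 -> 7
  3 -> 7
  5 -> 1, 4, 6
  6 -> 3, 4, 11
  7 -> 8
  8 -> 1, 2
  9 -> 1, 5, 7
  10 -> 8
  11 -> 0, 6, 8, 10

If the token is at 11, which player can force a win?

A0 = {4}
A1: add {5, 6} — 5 (Alice) has 5→4; 6 (Alice) has 6→4.
A2: add {9} — 9 (Alice) has 9→5.
A3: add {1} — 1 (Alice) has 1→9.
A4 = A3; e.g. 0 (Alice) has no edge into A3. Fixed point.
11 never enters the attractor, so Bob can avoid the target forever.

Bob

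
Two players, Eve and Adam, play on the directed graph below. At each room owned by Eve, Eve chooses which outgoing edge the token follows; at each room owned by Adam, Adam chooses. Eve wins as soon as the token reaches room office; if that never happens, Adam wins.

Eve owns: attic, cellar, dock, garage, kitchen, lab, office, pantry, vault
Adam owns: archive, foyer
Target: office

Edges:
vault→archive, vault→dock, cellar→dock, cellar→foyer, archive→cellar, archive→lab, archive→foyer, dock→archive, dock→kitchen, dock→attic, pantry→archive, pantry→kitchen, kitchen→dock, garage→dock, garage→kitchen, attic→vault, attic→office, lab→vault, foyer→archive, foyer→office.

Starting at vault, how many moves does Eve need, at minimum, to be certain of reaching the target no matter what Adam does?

3

A0 = {office}
A1: add {attic} — attic (Eve) has attic→office.
A2: add {dock} — dock (Eve) has dock→attic.
A3: add {cellar, garage, kitchen, vault} — vault (Eve) has vault→dock; cellar (Eve) has cellar→dock; kitchen (Eve) has kitchen→dock; garage (Eve) has garage→dock.
vault enters the attractor at level 3, so Eve can force the target in 3 moves from there.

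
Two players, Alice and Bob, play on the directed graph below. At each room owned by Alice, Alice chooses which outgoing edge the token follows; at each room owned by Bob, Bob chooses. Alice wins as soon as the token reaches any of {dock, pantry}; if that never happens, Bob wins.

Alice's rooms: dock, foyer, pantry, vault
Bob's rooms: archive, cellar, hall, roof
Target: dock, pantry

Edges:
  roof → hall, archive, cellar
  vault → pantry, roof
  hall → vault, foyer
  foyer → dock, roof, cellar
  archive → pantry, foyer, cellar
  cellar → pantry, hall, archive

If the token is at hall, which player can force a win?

Alice

A0 = {dock, pantry}
A1: add {foyer, vault} — vault (Alice) has vault→pantry; foyer (Alice) has foyer→dock.
A2: add {hall} — hall (Bob): all of {vault, foyer} already in.
A3 = A2; e.g. roof (Bob) can still go to archive. Fixed point.
hall ∈ A2, so Alice can force the target.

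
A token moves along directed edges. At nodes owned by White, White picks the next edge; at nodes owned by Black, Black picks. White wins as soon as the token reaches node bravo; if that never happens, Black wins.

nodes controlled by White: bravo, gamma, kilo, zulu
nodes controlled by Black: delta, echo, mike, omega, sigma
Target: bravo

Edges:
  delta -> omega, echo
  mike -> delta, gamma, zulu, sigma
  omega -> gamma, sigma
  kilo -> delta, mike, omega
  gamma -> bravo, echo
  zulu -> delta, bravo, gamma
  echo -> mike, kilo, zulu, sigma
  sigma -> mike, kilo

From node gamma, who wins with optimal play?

White

A0 = {bravo}
A1: add {gamma, zulu} — gamma (White) has gamma→bravo; zulu (White) has zulu→bravo.
A2 = A1; e.g. delta (Black) can still go to omega. Fixed point.
gamma ∈ A1, so White can force the target.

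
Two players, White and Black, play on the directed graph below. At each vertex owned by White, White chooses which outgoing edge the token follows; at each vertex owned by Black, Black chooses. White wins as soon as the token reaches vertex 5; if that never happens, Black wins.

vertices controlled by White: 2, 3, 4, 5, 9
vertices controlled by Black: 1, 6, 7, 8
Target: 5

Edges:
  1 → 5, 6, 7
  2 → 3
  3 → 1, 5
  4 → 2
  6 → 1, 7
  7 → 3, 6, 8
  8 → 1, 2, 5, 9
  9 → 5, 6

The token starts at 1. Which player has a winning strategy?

A0 = {5}
A1: add {3, 9} — 3 (White) has 3→5; 9 (White) has 9→5.
A2: add {2} — 2 (White) has 2→3.
A3: add {4} — 4 (White) has 4→2.
A4 = A3; e.g. 1 (Black) can still go to 6. Fixed point.
1 never enters the attractor, so Black can avoid the target forever.

Black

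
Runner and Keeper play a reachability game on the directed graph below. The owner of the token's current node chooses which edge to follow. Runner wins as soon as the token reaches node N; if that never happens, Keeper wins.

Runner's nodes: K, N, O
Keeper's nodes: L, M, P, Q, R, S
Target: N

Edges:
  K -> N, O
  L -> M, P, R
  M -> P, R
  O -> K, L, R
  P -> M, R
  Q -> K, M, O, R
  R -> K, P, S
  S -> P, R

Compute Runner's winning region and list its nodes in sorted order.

K, N, O

A0 = {N}
A1: add {K} — K (Runner) has K→N.
A2: add {O} — O (Runner) has O→K.
A3 = A2; e.g. L (Keeper) can still go to M. Fixed point.
Runner's winning region = {K, N, O}.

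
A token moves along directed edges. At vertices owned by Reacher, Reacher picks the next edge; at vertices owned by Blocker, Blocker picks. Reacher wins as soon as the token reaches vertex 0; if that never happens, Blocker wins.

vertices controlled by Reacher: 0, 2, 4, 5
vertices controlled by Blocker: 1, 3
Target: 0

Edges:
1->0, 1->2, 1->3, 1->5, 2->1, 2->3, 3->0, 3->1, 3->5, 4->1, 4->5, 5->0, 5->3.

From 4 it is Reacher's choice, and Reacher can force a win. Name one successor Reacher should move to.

5

A0 = {0}
A1: add {5} — 5 (Reacher) has 5→0.
A2: add {4} — 4 (Reacher) has 4→5.
A3 = A2; e.g. 1 (Blocker) can still go to 2. Fixed point.
From 4, successor 5 is in the attractor (rank 1); the other successor 1 is not.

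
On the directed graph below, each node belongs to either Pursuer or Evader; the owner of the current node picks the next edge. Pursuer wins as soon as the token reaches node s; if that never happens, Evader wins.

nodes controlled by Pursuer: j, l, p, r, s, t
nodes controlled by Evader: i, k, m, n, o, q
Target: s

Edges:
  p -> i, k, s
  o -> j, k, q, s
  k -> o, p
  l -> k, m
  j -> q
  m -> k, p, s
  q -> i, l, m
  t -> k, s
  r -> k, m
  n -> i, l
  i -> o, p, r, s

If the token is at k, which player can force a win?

A0 = {s}
A1: add {p, t} — p (Pursuer) has p→s; t (Pursuer) has t→s.
A2 = A1; e.g. i (Evader) can still go to o. Fixed point.
k never enters the attractor, so Evader can avoid the target forever.

Evader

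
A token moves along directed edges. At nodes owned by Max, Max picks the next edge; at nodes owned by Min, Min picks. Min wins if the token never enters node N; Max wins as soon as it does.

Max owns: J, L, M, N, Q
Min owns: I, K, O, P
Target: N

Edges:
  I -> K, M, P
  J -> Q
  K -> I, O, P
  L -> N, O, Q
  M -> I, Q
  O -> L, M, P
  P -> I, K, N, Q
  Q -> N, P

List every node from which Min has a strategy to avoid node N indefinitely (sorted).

A0 = {N}
A1: add {L, Q} — L (Max) has L→N; Q (Max) has Q→N.
A2: add {J, M} — J (Max) has J→Q; M (Max) has M→Q.
A3 = A2; e.g. I (Min) can still go to K. Fixed point.
Max's attractor = {J, L, M, N, Q}; Min avoids the target exactly from the complement.

I, K, O, P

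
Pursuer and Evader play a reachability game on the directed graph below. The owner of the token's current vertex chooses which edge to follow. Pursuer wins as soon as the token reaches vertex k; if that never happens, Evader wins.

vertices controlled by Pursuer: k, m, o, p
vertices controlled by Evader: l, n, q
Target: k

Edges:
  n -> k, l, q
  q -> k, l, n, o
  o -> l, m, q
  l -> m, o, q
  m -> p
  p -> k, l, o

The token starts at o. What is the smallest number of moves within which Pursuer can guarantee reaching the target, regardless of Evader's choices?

A0 = {k}
A1: add {p} — p (Pursuer) has p→k.
A2: add {m} — m (Pursuer) has m→p.
A3: add {o} — o (Pursuer) has o→m.
A4 = A3; e.g. l (Evader) can still go to q. Fixed point.
o enters the attractor at level 3, so Pursuer can force the target in 3 moves from there.

3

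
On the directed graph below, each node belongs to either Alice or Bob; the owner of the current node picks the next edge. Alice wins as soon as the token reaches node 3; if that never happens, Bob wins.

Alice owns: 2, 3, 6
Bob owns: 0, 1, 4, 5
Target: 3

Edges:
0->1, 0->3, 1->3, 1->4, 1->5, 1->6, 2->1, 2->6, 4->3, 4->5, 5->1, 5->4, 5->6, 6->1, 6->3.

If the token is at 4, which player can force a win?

Bob

A0 = {3}
A1: add {6} — 6 (Alice) has 6→3.
A2: add {2} — 2 (Alice) has 2→6.
A3 = A2; e.g. 0 (Bob) can still go to 1. Fixed point.
4 never enters the attractor, so Bob can avoid the target forever.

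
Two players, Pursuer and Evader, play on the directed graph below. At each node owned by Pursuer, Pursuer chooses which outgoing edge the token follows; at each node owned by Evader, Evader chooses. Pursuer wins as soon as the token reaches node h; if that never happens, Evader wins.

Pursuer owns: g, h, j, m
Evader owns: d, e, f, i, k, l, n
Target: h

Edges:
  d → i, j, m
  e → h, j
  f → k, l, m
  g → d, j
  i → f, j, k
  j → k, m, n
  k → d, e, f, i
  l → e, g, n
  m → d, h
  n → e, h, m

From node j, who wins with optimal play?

Pursuer

A0 = {h}
A1: add {m} — m (Pursuer) has m→h.
A2: add {j} — j (Pursuer) has j→m.
j ∈ A2, so Pursuer can force the target.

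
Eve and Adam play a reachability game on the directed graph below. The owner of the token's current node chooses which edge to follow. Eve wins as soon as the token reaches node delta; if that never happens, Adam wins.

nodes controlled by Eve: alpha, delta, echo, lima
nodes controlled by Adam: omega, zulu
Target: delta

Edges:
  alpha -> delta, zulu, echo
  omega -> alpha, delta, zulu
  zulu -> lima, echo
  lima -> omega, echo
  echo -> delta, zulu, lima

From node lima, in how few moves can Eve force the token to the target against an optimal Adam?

A0 = {delta}
A1: add {alpha, echo} — alpha (Eve) has alpha→delta; echo (Eve) has echo→delta.
A2: add {lima} — lima (Eve) has lima→echo.
lima enters the attractor at level 2, so Eve can force the target in 2 moves from there.

2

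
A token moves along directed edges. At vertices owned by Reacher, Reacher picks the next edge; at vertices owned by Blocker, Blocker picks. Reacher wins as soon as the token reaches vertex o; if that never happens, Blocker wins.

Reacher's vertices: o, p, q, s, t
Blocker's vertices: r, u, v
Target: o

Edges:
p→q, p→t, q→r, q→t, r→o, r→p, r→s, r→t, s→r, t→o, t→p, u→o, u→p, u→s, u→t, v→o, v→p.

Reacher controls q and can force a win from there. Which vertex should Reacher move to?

t

A0 = {o}
A1: add {t} — t (Reacher) has t→o.
A2: add {p, q} — p (Reacher) has p→t; q (Reacher) has q→t.
A3: add {v} — v (Blocker): all of {o, p} already in.
A4 = A3; e.g. r (Blocker) can still go to s. Fixed point.
From q, successor t is in the attractor (rank 1); the other successor r is not.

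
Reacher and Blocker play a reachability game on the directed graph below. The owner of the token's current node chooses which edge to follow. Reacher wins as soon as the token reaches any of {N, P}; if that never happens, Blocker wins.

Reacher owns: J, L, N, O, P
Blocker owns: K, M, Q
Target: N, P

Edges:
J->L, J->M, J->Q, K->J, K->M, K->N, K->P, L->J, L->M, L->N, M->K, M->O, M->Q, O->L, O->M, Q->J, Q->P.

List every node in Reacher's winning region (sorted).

J, L, N, O, P, Q

A0 = {N, P}
A1: add {L} — L (Reacher) has L→N.
A2: add {J, O} — J (Reacher) has J→L; O (Reacher) has O→L.
A3: add {Q} — Q (Blocker): all of {J, P} already in.
A4 = A3; e.g. K (Blocker) can still go to M. Fixed point.
Reacher's winning region = {J, L, N, O, P, Q}.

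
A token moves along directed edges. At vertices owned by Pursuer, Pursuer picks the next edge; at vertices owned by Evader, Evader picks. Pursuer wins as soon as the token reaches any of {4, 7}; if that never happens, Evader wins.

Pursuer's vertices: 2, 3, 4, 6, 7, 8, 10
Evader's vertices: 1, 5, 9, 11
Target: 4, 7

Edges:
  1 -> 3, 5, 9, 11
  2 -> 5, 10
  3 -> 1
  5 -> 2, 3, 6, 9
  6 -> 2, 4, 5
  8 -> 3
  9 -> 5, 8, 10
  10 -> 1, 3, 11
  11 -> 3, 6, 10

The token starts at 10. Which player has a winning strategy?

A0 = {4, 7}
A1: add {6} — 6 (Pursuer) has 6→4.
A2 = A1; e.g. 1 (Evader) can still go to 3. Fixed point.
10 never enters the attractor, so Evader can avoid the target forever.

Evader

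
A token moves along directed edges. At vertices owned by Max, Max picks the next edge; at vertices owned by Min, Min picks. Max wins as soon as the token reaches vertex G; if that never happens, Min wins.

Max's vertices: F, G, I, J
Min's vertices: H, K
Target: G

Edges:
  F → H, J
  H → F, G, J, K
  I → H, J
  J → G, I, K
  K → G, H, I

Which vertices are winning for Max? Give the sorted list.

F, G, I, J

A0 = {G}
A1: add {J} — J (Max) has J→G.
A2: add {F, I} — F (Max) has F→J; I (Max) has I→J.
A3 = A2; e.g. H (Min) can still go to K. Fixed point.
Max's winning region = {F, G, I, J}.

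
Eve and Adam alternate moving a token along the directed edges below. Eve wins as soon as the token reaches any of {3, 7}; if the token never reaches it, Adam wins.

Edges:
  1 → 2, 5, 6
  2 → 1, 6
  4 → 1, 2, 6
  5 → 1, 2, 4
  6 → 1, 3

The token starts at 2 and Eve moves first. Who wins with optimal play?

Track states (vertex, player-to-move).
A0 = {(3,Eve), (3,Adam), (7,Eve), (7,Adam)}
A1: add {(6,Eve)}.
A2 = A1; e.g. (1,Eve) stays out. (2,Eve) never enters ⇒ Adam avoids the target.

Adam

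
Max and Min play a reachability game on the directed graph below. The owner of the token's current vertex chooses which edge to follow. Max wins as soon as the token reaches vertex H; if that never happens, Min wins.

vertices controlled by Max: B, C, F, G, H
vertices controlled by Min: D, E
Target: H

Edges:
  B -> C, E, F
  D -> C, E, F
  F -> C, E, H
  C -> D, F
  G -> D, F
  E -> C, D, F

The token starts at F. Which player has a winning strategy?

Max

A0 = {H}
A1: add {F} — F (Max) has F→H.
F ∈ A1, so Max can force the target.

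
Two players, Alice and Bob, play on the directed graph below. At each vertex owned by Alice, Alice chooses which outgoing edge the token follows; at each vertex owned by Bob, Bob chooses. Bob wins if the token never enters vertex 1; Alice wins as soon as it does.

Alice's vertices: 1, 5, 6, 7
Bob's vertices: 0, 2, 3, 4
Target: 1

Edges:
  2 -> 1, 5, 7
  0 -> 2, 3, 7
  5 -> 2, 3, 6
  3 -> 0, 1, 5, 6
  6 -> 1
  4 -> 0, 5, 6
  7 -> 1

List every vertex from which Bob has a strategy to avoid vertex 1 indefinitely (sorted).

0, 3, 4

A0 = {1}
A1: add {6, 7} — 6 (Alice) has 6→1; 7 (Alice) has 7→1.
A2: add {5} — 5 (Alice) has 5→6.
A3: add {2} — 2 (Bob): all of {1, 5, 7} already in.
A4 = A3; e.g. 0 (Bob) can still go to 3. Fixed point.
Alice's attractor = {1, 2, 5, 6, 7}; Bob avoids the target exactly from the complement.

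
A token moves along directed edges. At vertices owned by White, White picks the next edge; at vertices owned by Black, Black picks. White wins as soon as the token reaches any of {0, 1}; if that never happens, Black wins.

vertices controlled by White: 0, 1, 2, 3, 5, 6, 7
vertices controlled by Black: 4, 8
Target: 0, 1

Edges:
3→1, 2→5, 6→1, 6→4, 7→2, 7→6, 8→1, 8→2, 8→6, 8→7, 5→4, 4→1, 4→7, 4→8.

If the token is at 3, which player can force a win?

A0 = {0, 1}
A1: add {3, 6} — 3 (White) has 3→1; 6 (White) has 6→1.
3 ∈ A1, so White can force the target.

White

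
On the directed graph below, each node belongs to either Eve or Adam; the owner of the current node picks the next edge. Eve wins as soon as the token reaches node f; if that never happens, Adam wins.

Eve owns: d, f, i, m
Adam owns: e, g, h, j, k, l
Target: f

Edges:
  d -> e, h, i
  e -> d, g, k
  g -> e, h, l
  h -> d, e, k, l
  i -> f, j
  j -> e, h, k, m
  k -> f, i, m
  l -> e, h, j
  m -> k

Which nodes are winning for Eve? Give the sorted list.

d, f, i

A0 = {f}
A1: add {i} — i (Eve) has i→f.
A2: add {d} — d (Eve) has d→i.
A3 = A2; e.g. e (Adam) can still go to g. Fixed point.
Eve's winning region = {d, f, i}.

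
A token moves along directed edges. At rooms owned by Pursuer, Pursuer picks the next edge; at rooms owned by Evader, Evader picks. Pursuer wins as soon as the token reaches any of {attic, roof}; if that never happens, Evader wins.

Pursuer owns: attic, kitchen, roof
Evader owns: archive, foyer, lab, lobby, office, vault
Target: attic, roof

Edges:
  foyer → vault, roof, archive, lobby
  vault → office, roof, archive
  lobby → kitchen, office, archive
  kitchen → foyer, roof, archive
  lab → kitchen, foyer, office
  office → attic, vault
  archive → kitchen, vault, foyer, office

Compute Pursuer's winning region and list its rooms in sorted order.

A0 = {attic, roof}
A1: add {kitchen} — kitchen (Pursuer) has kitchen→roof.
A2 = A1; e.g. lab (Evader) can still go to foyer. Fixed point.
Pursuer's winning region = {attic, kitchen, roof}.

attic, kitchen, roof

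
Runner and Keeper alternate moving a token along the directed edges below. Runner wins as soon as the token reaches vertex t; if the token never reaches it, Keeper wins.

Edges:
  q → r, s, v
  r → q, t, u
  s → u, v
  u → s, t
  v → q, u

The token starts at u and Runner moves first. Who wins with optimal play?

Runner

Track states (vertex, player-to-move).
A0 = {(t,Runner), (t,Keeper)}
A1: add {(r,Runner), (u,Runner)}.
(u,Runner) ∈ A1 ⇒ Runner forces the target.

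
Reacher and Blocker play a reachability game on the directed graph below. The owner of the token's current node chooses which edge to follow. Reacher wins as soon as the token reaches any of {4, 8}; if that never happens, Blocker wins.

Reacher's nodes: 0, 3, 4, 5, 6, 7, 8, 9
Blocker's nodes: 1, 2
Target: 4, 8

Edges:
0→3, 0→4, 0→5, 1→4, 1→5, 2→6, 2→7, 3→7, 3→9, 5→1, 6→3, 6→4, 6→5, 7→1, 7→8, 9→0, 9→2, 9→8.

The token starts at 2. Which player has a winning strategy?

A0 = {4, 8}
A1: add {0, 6, 7, 9} — 0 (Reacher) has 0→4; 6 (Reacher) has 6→4; 7 (Reacher) has 7→8; 9 (Reacher) has 9→8.
A2: add {2, 3} — 2 (Blocker): all of {6, 7} already in; 3 (Reacher) has 3→7.
A3 = A2; e.g. 1 (Blocker) can still go to 5. Fixed point.
2 ∈ A2, so Reacher can force the target.

Reacher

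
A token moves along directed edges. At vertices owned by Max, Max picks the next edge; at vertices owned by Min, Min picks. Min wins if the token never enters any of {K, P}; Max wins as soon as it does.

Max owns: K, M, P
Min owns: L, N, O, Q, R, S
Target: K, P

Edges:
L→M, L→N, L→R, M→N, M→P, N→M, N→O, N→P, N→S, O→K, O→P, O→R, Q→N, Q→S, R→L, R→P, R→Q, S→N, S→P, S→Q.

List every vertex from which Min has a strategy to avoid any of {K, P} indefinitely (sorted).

A0 = {K, P}
A1: add {M} — M (Max) has M→P.
A2 = A1; e.g. L (Min) can still go to N. Fixed point.
Max's attractor = {K, M, P}; Min avoids the target exactly from the complement.

L, N, O, Q, R, S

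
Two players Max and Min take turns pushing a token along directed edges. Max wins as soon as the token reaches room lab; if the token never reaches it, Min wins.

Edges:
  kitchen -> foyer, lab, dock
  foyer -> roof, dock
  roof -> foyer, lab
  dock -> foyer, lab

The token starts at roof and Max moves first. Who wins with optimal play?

Max

Track states (vertex, player-to-move).
A0 = {(lab,Max), (lab,Min)}
A1: add {(kitchen,Max), (roof,Max), (dock,Max)}.
(roof,Max) ∈ A1 ⇒ Max forces the target.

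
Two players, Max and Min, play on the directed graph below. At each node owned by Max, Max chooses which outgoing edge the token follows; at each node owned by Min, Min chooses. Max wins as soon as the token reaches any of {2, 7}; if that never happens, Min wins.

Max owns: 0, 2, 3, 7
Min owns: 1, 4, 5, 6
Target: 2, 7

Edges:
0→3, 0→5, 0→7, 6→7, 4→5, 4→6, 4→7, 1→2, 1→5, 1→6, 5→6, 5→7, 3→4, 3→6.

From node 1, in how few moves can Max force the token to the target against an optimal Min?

A0 = {2, 7}
A1: add {0, 6} — 0 (Max) has 0→7; 6 (Min): all of {7} already in.
A2: add {3, 5} — 3 (Max) has 3→6; 5 (Min): all of {6, 7} already in.
A3: add {1, 4} — 1 (Min): all of {2, 5, 6} already in; 4 (Min): all of {5, 6, 7} already in.
A3 = all vertices. Fixed point.
1 enters the attractor at level 3, so Max can force the target in 3 moves from there.

3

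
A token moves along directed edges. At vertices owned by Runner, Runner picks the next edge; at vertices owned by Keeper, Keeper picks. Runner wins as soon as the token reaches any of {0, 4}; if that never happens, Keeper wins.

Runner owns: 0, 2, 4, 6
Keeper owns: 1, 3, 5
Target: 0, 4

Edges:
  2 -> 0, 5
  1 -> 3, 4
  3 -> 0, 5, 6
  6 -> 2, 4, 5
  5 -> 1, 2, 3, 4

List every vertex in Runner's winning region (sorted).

0, 2, 4, 6

A0 = {0, 4}
A1: add {2, 6} — 2 (Runner) has 2→0; 6 (Runner) has 6→4.
A2 = A1; e.g. 1 (Keeper) can still go to 3. Fixed point.
Runner's winning region = {0, 2, 4, 6}.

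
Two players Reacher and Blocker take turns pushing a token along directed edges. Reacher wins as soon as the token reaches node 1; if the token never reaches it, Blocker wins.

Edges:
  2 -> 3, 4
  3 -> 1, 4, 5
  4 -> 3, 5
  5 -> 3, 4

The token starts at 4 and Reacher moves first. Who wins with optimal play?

Track states (vertex, player-to-move).
A0 = {(1,Reacher), (1,Blocker)}
A1: add {(3,Reacher)}.
A2 = A1; e.g. (2,Reacher) stays out. (4,Reacher) never enters ⇒ Blocker avoids the target.

Blocker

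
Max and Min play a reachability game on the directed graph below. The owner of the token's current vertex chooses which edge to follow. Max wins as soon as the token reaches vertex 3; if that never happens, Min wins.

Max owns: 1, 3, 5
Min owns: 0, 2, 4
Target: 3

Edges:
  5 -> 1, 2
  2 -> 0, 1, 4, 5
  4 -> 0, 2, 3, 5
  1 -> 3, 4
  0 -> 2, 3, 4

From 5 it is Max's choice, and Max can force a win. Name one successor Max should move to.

1

A0 = {3}
A1: add {1} — 1 (Max) has 1→3.
A2: add {5} — 5 (Max) has 5→1.
A3 = A2; e.g. 0 (Min) can still go to 2. Fixed point.
From 5, successor 1 is in the attractor (rank 1); the other successor 2 is not.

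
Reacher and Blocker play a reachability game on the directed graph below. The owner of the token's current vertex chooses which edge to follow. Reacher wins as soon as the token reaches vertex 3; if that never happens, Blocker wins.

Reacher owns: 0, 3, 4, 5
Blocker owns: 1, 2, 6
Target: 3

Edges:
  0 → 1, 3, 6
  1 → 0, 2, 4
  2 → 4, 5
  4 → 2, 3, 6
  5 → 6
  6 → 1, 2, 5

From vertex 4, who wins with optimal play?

A0 = {3}
A1: add {0, 4} — 0 (Reacher) has 0→3; 4 (Reacher) has 4→3.
A2 = A1; e.g. 1 (Blocker) can still go to 2. Fixed point.
4 ∈ A1, so Reacher can force the target.

Reacher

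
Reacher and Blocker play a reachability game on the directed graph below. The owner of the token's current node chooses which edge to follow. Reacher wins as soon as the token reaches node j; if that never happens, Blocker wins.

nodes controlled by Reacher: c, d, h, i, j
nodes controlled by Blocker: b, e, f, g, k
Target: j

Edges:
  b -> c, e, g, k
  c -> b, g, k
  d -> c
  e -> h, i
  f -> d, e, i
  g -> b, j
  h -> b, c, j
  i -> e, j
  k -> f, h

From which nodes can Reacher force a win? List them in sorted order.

e, h, i, j

A0 = {j}
A1: add {h, i} — h (Reacher) has h→j; i (Reacher) has i→j.
A2: add {e} — e (Blocker): all of {h, i} already in.
A3 = A2; e.g. b (Blocker) can still go to c. Fixed point.
Reacher's winning region = {e, h, i, j}.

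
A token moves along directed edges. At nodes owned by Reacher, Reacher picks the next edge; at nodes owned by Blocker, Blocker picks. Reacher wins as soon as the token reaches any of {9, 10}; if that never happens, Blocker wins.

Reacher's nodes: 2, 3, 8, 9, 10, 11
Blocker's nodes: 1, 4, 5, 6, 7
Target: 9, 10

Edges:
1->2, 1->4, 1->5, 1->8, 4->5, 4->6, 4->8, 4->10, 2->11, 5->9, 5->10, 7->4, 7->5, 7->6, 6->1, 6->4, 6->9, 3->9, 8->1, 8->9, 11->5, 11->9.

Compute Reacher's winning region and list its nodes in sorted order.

2, 3, 5, 8, 9, 10, 11

A0 = {9, 10}
A1: add {3, 5, 8, 11} — 3 (Reacher) has 3→9; 5 (Blocker): all of {9, 10} already in; 8 (Reacher) has 8→9; 11 (Reacher) has 11→9.
A2: add {2} — 2 (Reacher) has 2→11.
A3 = A2; e.g. 1 (Blocker) can still go to 4. Fixed point.
Reacher's winning region = {2, 3, 5, 8, 9, 10, 11}.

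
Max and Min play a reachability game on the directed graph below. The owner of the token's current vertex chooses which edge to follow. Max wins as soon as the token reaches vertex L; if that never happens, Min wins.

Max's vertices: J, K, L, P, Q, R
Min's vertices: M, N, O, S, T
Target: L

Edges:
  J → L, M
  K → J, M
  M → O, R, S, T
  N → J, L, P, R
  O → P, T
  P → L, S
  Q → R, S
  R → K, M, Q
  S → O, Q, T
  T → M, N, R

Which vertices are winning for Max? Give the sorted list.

A0 = {L}
A1: add {J, P} — J (Max) has J→L; P (Max) has P→L.
A2: add {K} — K (Max) has K→J.
A3: add {R} — R (Max) has R→K.
A4: add {N, Q} — N (Min): all of {J, L, P, R} already in; Q (Max) has Q→R.
A5 = A4; e.g. M (Min) can still go to O. Fixed point.
Max's winning region = {J, K, L, N, P, Q, R}.

J, K, L, N, P, Q, R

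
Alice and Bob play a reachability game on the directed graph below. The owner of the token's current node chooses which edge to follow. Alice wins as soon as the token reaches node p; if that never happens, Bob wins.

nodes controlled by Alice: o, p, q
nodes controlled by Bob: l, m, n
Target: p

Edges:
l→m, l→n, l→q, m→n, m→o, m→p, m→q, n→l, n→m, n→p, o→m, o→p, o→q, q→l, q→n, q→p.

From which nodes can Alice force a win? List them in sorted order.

A0 = {p}
A1: add {o, q} — o (Alice) has o→p; q (Alice) has q→p.
A2 = A1; e.g. l (Bob) can still go to m. Fixed point.
Alice's winning region = {o, p, q}.

o, p, q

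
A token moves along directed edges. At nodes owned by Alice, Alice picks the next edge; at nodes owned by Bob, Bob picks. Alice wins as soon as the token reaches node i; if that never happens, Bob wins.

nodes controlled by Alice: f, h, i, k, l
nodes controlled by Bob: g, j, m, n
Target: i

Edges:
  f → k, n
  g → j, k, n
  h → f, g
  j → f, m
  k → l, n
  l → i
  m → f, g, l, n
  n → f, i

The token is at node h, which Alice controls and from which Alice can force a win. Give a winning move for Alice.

A0 = {i}
A1: add {l} — l (Alice) has l→i.
A2: add {k} — k (Alice) has k→l.
A3: add {f} — f (Alice) has f→k.
A4: add {h, n} — h (Alice) has h→f; n (Bob): all of {f, i} already in.
A5 = A4; e.g. g (Bob) can still go to j. Fixed point.
From h, successor f is in the attractor (rank 3); the other successor g is not.

f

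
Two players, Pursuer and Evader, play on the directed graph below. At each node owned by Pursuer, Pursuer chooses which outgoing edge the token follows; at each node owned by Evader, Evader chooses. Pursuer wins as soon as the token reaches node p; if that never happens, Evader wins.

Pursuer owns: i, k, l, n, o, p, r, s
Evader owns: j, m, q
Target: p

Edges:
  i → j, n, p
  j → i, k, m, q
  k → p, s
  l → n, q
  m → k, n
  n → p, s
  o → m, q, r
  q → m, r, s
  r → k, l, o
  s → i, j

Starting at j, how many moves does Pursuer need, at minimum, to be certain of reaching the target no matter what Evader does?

4

A0 = {p}
A1: add {i, k, n} — i (Pursuer) has i→p; k (Pursuer) has k→p; n (Pursuer) has n→p.
A2: add {l, m, r, s} — l (Pursuer) has l→n; m (Evader): all of {k, n} already in; r (Pursuer) has r→k; s (Pursuer) has s→i.
A3: add {o, q} — o (Pursuer) has o→m; q (Evader): all of {m, r, s} already in.
A4: add {j} — j (Evader): all of {i, k, m, q} already in.
A4 = all vertices. Fixed point.
j enters the attractor at level 4, so Pursuer can force the target in 4 moves from there.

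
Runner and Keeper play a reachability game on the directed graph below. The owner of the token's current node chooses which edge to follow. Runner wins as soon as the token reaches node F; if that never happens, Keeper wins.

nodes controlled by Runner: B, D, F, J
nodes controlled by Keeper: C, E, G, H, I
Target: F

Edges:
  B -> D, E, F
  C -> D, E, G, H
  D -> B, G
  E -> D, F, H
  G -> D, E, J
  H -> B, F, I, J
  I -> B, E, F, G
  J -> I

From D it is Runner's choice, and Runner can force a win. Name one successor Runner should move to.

B

A0 = {F}
A1: add {B} — B (Runner) has B→F.
A2: add {D} — D (Runner) has D→B.
A3 = A2; e.g. C (Keeper) can still go to E. Fixed point.
From D, successor B is in the attractor (rank 1); the other successor G is not.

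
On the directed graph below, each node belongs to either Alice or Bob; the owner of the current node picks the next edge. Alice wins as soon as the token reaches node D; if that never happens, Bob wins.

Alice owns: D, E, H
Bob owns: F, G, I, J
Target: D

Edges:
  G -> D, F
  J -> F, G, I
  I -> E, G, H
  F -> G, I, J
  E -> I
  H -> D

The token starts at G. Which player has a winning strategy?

A0 = {D}
A1: add {H} — H (Alice) has H→D.
A2 = A1; e.g. E (Alice) has no edge into A1. Fixed point.
G never enters the attractor, so Bob can avoid the target forever.

Bob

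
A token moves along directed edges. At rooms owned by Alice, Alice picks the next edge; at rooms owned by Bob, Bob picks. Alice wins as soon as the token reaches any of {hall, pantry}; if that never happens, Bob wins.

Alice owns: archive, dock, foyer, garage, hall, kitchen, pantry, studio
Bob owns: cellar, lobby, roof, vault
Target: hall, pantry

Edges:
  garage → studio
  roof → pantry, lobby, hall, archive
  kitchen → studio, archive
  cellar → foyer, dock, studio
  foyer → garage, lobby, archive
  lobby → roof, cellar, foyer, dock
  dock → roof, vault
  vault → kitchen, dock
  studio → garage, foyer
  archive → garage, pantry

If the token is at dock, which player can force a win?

Bob

A0 = {hall, pantry}
A1: add {archive} — archive (Alice) has archive→pantry.
A2: add {foyer, kitchen} — kitchen (Alice) has kitchen→archive; foyer (Alice) has foyer→archive.
A3: add {studio} — studio (Alice) has studio→foyer.
A4: add {garage} — garage (Alice) has garage→studio.
A5 = A4; e.g. roof (Bob) can still go to lobby. Fixed point.
dock never enters the attractor, so Bob can avoid the target forever.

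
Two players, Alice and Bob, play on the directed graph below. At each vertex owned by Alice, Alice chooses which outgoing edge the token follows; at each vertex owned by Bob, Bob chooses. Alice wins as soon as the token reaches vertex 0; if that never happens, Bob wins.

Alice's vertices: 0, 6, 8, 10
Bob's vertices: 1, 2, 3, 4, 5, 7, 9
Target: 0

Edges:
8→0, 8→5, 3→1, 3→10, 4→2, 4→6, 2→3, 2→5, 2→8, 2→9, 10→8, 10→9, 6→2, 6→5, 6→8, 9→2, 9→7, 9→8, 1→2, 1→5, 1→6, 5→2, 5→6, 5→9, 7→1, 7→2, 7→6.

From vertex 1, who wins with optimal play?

Bob

A0 = {0}
A1: add {8} — 8 (Alice) has 8→0.
A2: add {6, 10} — 6 (Alice) has 6→8; 10 (Alice) has 10→8.
A3 = A2; e.g. 1 (Bob) can still go to 2. Fixed point.
1 never enters the attractor, so Bob can avoid the target forever.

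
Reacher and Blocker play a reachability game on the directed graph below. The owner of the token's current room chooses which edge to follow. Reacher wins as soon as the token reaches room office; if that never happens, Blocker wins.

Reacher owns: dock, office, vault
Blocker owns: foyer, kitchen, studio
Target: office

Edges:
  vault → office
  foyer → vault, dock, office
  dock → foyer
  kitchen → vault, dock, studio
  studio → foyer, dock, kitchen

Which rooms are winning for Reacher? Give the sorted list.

A0 = {office}
A1: add {vault} — vault (Reacher) has vault→office.
A2 = A1; e.g. foyer (Blocker) can still go to dock. Fixed point.
Reacher's winning region = {office, vault}.

office, vault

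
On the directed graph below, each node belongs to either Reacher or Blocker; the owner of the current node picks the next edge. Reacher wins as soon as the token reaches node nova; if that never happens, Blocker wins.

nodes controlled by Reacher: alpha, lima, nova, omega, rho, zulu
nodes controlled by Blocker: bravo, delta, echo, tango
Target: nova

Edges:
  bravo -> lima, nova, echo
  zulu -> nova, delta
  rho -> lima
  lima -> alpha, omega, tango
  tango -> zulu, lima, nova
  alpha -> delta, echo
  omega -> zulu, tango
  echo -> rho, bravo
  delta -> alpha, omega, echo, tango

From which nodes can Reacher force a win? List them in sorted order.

A0 = {nova}
A1: add {zulu} — zulu (Reacher) has zulu→nova.
A2: add {omega} — omega (Reacher) has omega→zulu.
A3: add {lima} — lima (Reacher) has lima→omega.
A4: add {rho, tango} — rho (Reacher) has rho→lima; tango (Blocker): all of {zulu, lima, nova} already in.
A5 = A4; e.g. alpha (Reacher) has no edge into A4. Fixed point.
Reacher's winning region = {lima, nova, omega, rho, tango, zulu}.

lima, nova, omega, rho, tango, zulu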